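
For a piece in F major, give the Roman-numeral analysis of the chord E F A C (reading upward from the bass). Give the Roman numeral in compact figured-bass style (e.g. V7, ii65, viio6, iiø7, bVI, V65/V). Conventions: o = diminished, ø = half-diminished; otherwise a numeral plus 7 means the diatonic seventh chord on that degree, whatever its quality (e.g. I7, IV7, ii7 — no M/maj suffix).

I42

Stacked in thirds the chord is F-A-C-E: a major seventh chord on F.
F is scale degree 1 in F major, and a major seventh chord on that degree is written I7.
With E in the bass the chord is in third inversion, so the figured bass is 42.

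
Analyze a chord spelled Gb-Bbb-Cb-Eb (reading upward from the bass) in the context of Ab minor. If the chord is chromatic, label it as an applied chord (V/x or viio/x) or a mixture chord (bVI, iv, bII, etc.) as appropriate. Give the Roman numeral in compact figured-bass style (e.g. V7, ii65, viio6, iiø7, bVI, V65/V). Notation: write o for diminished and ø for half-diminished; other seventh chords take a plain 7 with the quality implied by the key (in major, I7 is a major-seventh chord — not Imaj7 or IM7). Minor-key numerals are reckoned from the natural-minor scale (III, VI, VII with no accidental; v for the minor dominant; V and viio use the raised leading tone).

V43/VI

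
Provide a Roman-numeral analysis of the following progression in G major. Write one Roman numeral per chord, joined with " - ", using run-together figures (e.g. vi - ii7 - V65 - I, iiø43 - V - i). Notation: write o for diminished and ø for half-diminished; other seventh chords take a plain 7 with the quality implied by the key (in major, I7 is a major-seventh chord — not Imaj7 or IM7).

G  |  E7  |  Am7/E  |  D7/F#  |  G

G: root G is the tonic; major triad there is I.
E7 is the secondary dominant of ii (dominant seventh chord on E): V7/ii.
Am7/E has root A, degree 2 in G major, so ii43.
D7/F# has root D, degree 5 in G major, so V65.
G: root G is the tonic; major triad there is I.

I - V7/ii - ii43 - V65 - I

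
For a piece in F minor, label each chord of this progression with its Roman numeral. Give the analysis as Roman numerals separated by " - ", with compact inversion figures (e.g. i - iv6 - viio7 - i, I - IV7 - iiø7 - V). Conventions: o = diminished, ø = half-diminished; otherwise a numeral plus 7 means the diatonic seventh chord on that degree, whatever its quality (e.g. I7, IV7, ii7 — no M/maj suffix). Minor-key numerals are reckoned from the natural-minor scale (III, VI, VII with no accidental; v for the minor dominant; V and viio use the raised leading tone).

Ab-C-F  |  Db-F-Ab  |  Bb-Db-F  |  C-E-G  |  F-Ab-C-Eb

i6 - VI - iv - V - i7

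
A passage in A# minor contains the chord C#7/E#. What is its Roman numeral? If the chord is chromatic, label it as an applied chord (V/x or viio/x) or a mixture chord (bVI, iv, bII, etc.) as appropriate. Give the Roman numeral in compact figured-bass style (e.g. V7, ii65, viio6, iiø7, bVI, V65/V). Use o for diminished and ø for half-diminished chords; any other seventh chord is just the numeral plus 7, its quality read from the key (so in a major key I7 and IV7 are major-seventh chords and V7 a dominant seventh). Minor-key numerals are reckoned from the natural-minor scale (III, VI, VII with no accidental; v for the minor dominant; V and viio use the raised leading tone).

Stacked in thirds the chord is C#-E#-G#-B: a dominant seventh chord on C#.
C# is not a diatonic chord root with this quality in A# minor, but it lies a perfect fifth above F# (VI), so the chord functions as an applied dominant of VI.
With E# in the bass the chord is in first inversion, so the figured bass is 65.

V65/VI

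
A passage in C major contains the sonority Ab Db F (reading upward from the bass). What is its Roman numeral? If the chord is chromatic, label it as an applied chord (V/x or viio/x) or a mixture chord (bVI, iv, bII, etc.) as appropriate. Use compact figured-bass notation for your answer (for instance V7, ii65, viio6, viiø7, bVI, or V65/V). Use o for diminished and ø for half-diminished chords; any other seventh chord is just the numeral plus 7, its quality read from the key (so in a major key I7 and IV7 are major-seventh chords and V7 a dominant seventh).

bII64

The pitches Db-F-Ab form a major triad rooted on Db.
Db is the lowered second degree of C major (diatonic 2 would be D). This is the Neapolitan chord — a major triad on the lowered second degree.
With Ab in the bass the chord is in second inversion, so the figured bass is 64.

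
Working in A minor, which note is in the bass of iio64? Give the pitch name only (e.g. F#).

iio in A minor has root B; the chord is B-D-F.
The figure 64 means second inversion — the fifth is in the bass.

F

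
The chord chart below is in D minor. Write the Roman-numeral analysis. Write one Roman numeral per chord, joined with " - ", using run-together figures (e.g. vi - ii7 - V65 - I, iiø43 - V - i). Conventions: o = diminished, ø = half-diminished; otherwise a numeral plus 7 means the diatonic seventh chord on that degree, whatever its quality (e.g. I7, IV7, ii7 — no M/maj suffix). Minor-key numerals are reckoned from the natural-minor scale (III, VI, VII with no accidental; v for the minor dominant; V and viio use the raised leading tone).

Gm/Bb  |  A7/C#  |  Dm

Gm/Bb: root G is the subdominant; minor triad there is iv6.
A7/C# has root A, degree 5 in D minor, so V65.
Dm: root D is the tonic; minor triad there is i.

iv6 - V65 - i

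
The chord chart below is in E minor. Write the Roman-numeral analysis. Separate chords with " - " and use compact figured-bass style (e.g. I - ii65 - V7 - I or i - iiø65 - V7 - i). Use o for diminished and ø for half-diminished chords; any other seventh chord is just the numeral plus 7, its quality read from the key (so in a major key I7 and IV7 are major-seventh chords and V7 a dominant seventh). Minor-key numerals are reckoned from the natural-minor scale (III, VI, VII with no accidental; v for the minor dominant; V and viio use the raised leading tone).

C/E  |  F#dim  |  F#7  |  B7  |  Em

C/E has root C, degree 6 in E minor, so VI6.
F#dim: diminished triad on F# = scale degree 2 → iio.
F#7: a dominant seventh chord on F#, the applied dominant of V → V7/V.
B7: root B is the dominant; dominant seventh chord there is V7.
Em: root E is the tonic; minor triad there is i.

VI6 - iio - V7/V - V7 - i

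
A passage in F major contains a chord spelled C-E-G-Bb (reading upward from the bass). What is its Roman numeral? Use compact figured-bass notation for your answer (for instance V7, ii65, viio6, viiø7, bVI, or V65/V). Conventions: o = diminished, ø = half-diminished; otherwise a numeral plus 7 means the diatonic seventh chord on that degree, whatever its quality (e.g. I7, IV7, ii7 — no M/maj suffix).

V7

The pitches C-E-G-Bb form a dominant seventh chord rooted on C.
In F major, C is the dominant; the diatonic dominant seventh chord there is V7.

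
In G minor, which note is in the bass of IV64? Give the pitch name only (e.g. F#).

G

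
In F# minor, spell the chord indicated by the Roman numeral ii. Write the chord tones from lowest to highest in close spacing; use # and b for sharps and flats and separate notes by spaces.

ii is the minor supertonic, borrowed from the parallel major (the Dorian ii). In F# minor that root is G#.
So the chord is G#-B-D#, a minor triad.

G# B D#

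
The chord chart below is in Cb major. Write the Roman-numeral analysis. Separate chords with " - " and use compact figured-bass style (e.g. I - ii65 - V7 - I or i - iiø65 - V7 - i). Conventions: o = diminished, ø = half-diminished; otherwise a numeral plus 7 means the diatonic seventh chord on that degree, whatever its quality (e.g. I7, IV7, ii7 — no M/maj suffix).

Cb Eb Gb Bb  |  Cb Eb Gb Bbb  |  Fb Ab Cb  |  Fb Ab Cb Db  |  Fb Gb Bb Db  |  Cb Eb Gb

I7 - V7/IV - IV - ii65 - V42 - I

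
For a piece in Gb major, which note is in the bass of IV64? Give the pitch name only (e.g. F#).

Gb

IV in Gb major has root Cb; the chord is Cb-Eb-Gb.
The figure 64 means second inversion — the fifth is in the bass.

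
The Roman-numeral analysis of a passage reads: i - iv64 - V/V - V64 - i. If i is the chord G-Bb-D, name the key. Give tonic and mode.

i is given as G-Bb-D — a minor triad with root G.
If G is scale degree 1 and the mode makes that degree carry a minor triad, the tonic is G and the mode is minor.

G minor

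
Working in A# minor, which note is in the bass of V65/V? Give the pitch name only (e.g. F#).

D##

The applied chord V65/V is rooted on B#: B#-D##-F##-A#.
The figure 65 means first inversion — the third is in the bass.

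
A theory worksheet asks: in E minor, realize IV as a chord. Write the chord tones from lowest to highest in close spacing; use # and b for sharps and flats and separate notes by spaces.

A C# E

IV is the major subdominant, borrowed from the parallel major. In E minor that root is A.
So the chord is A-C#-E.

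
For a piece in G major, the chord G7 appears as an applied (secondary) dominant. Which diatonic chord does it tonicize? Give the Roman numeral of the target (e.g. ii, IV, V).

IV

The chord is a dominant seventh chord on G.
A dominant resolves down a perfect fifth: G → C. In G major, C is scale degree 4, i.e. IV.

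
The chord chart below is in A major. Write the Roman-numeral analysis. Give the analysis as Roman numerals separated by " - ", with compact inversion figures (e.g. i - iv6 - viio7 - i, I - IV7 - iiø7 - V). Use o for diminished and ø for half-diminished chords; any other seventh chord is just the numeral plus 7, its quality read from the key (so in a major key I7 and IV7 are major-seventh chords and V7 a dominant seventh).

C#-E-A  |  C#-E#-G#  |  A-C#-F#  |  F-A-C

I6 - V/vi - vi6 - bVI

C#-E-A has root A, degree 1 in A major, so I6.
C#-E#-G# is the secondary dominant of vi (major triad on C#): V/vi.
A-C#-F#: minor triad on F# = scale degree 6 → vi6.
F-A-C: major triad on F — chromatic; bVI (borrowed from the parallel minor).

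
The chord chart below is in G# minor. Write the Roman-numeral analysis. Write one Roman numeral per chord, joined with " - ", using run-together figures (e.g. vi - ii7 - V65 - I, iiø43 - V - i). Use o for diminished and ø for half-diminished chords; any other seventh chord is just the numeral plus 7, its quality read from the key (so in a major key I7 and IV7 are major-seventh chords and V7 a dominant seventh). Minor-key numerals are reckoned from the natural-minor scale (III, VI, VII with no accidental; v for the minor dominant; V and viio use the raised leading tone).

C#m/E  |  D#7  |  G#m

C#m/E has root C#, degree 4 in G# minor, so iv6.
D#7 has root D#, degree 5 in G# minor, so V7.
G#m: root G# is the tonic; minor triad there is i.

iv6 - V7 - i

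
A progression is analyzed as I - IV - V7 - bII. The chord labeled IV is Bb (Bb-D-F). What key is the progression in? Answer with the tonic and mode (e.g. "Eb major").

F major

The chord Bb is a major triad rooted on Bb; its label is IV.
If Bb is scale degree 4 and the mode makes that degree carry a major triad, the tonic is F and the mode is major.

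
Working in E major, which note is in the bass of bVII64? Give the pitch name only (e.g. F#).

bVII in E major has root D; the chord is D-F#-A.
The figure 64 means second inversion — the fifth is in the bass.

A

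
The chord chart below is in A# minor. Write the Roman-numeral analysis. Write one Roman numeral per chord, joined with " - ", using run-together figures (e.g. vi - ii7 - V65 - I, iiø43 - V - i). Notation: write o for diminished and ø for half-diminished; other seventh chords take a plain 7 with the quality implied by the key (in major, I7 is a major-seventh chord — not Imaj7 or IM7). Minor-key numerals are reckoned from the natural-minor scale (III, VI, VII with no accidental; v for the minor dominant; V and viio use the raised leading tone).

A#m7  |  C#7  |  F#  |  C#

i7 - V7/VI - VI - III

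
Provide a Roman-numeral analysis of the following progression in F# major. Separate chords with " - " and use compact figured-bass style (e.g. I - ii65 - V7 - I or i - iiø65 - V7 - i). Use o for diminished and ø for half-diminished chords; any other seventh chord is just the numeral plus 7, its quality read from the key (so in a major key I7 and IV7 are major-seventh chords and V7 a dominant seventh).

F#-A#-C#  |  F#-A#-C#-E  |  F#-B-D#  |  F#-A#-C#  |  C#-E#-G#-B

I - V7/IV - IV64 - I - V7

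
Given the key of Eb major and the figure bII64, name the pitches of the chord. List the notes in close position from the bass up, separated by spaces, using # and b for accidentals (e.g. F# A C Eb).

Cb Fb Ab

bII64 is the Neapolitan chord — a major triad on the lowered second degree. In Eb major that root is Fb.
So the chord is Fb-Ab-Cb, a major triad.
With the 64 figure the chord is in second inversion; from the bass Cb upward in close position it reads Cb-Fb-Ab.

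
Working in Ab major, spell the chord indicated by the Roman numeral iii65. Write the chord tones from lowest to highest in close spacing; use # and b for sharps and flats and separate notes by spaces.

The numeral's case and figure indicate a minor seventh chord. In Ab major its root, scale degree 3, is C.
That chord is spelled C-Eb-G-Bb.
The figured bass 65 indicates first inversion, placing the third (Eb) in the bass: Eb-G-Bb-C.

Eb G Bb C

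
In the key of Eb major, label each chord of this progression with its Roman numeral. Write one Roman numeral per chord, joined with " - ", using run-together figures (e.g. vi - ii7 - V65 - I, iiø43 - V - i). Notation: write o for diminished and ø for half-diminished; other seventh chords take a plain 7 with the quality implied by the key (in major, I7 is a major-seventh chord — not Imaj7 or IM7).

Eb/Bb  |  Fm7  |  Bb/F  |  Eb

I64 - ii7 - V64 - I

Eb/Bb has root Eb, degree 1 in Eb major, so I64.
Fm7 has root F, degree 2 in Eb major, so ii7.
Bb/F has root Bb, degree 5 in Eb major, so V64.
Eb: root Eb is the tonic; major triad there is I.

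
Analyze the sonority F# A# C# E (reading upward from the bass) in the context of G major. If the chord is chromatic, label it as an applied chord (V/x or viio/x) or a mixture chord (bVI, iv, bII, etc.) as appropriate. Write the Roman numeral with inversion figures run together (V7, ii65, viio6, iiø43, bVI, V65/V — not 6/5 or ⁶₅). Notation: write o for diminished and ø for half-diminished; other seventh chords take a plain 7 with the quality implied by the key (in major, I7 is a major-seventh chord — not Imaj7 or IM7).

V7/iii

The pitches F#-A#-C#-E form a dominant seventh chord rooted on F#.
F# is not a diatonic chord root with this quality in G major, but it lies a perfect fifth above B (iii), so the chord functions as an applied dominant of iii.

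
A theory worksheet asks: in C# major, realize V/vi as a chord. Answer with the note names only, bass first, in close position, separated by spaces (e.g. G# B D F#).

E# G## B#

The slash means an applied dominant: we want the dominant of vi. In C# major, vi is A# minor, and its dominant is built on E#.
Building a major triad on E# gives E#-G##-B#.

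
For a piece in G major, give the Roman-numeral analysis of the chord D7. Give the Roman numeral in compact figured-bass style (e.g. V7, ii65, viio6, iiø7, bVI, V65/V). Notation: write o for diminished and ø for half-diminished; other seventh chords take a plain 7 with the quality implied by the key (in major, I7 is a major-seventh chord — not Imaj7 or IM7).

The pitches D-F#-A-C form a dominant seventh chord rooted on D.
In G major, D is the dominant; the diatonic dominant seventh chord there is V7.

V7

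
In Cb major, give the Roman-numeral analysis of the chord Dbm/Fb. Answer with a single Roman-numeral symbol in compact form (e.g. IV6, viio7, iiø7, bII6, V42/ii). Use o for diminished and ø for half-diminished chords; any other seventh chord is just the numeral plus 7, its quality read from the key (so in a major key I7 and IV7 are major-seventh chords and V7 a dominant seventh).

Stacked in thirds the chord is Db-Fb-Ab: a minor triad on Db.
In Cb major, Db is the supertonic; the diatonic minor triad there is ii.
With Fb in the bass the chord is in first inversion, so the figured bass is 6.

ii6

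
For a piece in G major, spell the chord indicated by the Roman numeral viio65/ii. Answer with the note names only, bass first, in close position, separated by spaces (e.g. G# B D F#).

The slash marks an applied leading-tone chord: viio of ii. In G major, ii is A, so the leading tone to it is G#, a half step below.
Building a fully diminished seventh chord on G# gives G#-B-D-F.
With the 65 figure the chord is in first inversion; from the bass B upward in close position it reads B-D-F-G#.

B D F G#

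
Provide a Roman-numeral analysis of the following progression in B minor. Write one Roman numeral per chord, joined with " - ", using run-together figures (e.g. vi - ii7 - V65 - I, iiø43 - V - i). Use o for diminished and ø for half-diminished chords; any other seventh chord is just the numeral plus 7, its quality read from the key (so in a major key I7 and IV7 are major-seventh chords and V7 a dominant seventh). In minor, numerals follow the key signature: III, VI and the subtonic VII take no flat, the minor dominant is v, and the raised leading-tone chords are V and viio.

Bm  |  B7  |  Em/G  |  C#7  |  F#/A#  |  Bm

i - V7/iv - iv6 - V7/V - V6 - i

Bm has root B, degree 1 in B minor, so i.
B7 is the secondary dominant of iv (dominant seventh chord on B): V7/iv.
Em/G: minor triad on E = scale degree 4 → iv6.
C#7: a dominant seventh chord on C#, the applied dominant of V → V7/V.
F#/A# has root F#, degree 5 in B minor, so V6.
Bm has root B, degree 1 in B minor, so i.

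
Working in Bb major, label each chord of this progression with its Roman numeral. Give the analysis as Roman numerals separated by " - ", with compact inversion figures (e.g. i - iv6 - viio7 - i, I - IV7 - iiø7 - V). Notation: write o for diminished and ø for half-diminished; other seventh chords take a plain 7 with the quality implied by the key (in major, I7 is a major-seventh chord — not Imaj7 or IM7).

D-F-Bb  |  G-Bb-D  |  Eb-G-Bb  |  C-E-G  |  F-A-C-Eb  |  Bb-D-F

I6 - vi - IV - V/V - V7 - I

D-F-Bb: root Bb is the tonic; major triad there is I6.
G-Bb-D: minor triad on G = scale degree 6 → vi.
Eb-G-Bb: major triad on Eb = scale degree 4 → IV.
C-E-G: a major triad on C, the applied dominant of V → V/V.
F-A-C-Eb has root F, degree 5 in Bb major, so V7.
Bb-D-F: root Bb is the tonic; major triad there is I.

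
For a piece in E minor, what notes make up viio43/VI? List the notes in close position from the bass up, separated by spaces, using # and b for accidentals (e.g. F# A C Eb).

The slash marks an applied leading-tone chord: viio of VI. In E minor, VI is C, so the leading tone to it is B, a half step below.
Building a fully diminished seventh chord on B gives B-D-F-Ab.
With the 43 figure the chord is in second inversion; from the bass F upward in close position it reads F-Ab-B-D.

F Ab B D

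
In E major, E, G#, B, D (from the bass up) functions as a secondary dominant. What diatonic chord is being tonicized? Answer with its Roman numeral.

IV

The chord is a dominant seventh chord on E.
A dominant resolves down a perfect fifth: E → A. In E major, A is scale degree 4, i.e. IV.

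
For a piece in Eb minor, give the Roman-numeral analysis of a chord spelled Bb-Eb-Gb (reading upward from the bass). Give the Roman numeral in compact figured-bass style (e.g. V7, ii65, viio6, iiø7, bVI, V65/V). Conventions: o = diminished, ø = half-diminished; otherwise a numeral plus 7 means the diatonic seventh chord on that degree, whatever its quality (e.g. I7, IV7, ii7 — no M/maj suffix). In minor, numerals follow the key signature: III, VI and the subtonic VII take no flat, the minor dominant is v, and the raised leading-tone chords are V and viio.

i64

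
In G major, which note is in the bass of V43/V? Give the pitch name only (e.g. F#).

The applied chord V43/V is rooted on A: A-C#-E-G.
The figure 43 means second inversion — the fifth is in the bass.

E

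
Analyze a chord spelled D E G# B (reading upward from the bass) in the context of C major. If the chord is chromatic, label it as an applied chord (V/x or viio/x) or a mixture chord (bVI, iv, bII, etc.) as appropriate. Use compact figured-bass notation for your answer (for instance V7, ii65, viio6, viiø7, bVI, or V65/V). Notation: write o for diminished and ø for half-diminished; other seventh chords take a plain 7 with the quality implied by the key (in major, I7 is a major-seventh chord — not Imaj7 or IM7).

Stacked in thirds the chord is E-G#-B-D: a dominant seventh chord on E.
E is not a diatonic chord root with this quality in C major, but it lies a perfect fifth above A (vi), so the chord functions as an applied dominant of vi.
With D in the bass the chord is in third inversion, so the figured bass is 42.

V42/vi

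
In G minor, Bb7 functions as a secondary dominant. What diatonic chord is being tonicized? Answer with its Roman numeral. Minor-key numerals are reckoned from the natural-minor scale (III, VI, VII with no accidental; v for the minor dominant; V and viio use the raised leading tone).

The chord is a dominant seventh chord on Bb.
A dominant resolves down a perfect fifth: Bb → Eb. In G minor, Eb is scale degree 6, i.e. VI.

VI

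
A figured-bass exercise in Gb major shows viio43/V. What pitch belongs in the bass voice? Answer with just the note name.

Gb

The applied chord viio43/V is rooted on C: C-Eb-Gb-Bbb.
The figure 43 means second inversion — the fifth is in the bass.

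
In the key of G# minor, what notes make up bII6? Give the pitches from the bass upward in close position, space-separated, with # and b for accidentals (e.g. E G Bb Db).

bII6 is the Neapolitan sixth — a major triad on the lowered second degree, here in its customary first inversion. In G# minor that root is A.
So the chord is A-C#-E.
With the 6 figure the chord is in first inversion; from the bass C# upward in close position it reads C#-E-A.

C# E A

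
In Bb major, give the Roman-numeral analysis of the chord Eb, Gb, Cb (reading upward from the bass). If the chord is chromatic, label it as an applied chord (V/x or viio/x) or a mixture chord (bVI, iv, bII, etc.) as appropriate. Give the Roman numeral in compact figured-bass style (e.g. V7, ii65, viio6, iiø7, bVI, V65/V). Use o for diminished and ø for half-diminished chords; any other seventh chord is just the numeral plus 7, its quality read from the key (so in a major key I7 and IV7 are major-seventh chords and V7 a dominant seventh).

The pitches Cb-Eb-Gb form a major triad rooted on Cb.
Cb is the lowered second degree of Bb major (diatonic 2 would be C). This is the Neapolitan sixth — a major triad on the lowered second degree, here in its customary first inversion.
With Eb in the bass the chord is in first inversion, so the figured bass is 6.

bII6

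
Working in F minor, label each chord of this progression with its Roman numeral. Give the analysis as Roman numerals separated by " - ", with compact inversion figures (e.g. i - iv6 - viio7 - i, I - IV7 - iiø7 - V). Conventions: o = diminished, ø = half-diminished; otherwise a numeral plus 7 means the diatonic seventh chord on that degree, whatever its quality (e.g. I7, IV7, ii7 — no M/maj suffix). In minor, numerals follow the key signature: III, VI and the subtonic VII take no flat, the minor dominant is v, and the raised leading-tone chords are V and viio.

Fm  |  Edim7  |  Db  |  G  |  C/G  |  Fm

Fm has root F, degree 1 in F minor, so i.
Edim7: root E is the leading tone; fully diminished seventh chord there is viio7.
Db has root Db, degree 6 in F minor, so VI.
G is the secondary dominant of V (major triad on G): V/V.
C/G: major triad on C = scale degree 5 → V64.
Fm has root F, degree 1 in F minor, so i.

i - viio7 - VI - V/V - V64 - i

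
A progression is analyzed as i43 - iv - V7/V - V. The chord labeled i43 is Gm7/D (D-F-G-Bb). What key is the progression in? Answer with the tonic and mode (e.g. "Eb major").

The anchor chord is a minor seventh chord on G, labeled i43.
If G is scale degree 1 and the mode makes that degree carry a minor seventh chord, the tonic is G and the mode is minor.

G minor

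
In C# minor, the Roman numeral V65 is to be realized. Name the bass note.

B#

V in C# minor has root G#; the chord is G#-B#-D#-F#.
The figure 65 means first inversion — the third is in the bass.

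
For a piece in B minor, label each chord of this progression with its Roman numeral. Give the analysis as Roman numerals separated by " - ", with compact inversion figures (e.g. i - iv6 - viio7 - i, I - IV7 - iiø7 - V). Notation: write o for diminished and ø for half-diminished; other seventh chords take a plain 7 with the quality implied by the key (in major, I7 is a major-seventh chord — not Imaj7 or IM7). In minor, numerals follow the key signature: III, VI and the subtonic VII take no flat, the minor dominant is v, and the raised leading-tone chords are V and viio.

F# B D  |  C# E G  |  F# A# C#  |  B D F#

i64 - iio - V - i

F#-B-D has root B, degree 1 in B minor, so i64.
C#-E-G has root C#, degree 2 in B minor, so iio.
F#-A#-C#: root F# is the dominant; major triad there is V.
B-D-F# has root B, degree 1 in B minor, so i.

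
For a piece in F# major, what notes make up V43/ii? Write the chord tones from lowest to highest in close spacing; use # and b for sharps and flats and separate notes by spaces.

A# C# D# F##

V43/ii is a secondary dominant — the dominant seventh of ii. ii in F# major is G#, so the applied chord's root is D#, a perfect fifth above.
Building a dominant seventh chord on D# gives D#-F##-A#-C#.
With the 43 figure the chord is in second inversion; from the bass A# upward in close position it reads A#-C#-D#-F##.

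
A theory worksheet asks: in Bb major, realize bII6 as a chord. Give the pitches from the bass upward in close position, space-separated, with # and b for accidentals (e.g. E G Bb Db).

Eb Gb Cb

Scale degree 2 in Bb major is C; lowering it a half step gives Cb. bII6 is the Neapolitan sixth — a major triad on the lowered second degree, here in its customary first inversion.
So the chord is Cb-Eb-Gb.
With the 6 figure the chord is in first inversion; from the bass Eb upward in close position it reads Eb-Gb-Cb.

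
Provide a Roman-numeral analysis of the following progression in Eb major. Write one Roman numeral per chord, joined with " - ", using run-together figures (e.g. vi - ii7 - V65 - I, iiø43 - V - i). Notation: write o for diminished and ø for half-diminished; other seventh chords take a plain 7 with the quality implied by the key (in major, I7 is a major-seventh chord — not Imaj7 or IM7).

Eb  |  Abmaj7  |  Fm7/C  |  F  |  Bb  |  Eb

I - IV7 - ii43 - V/V - V - I

Eb: major triad on Eb = scale degree 1 → I.
Abmaj7 has root Ab, degree 4 in Eb major, so IV7.
Fm7/C has root F, degree 2 in Eb major, so ii43.
F: a major triad on F, the applied dominant of V → V/V.
Bb: root Bb is the dominant; major triad there is V.
Eb: major triad on Eb = scale degree 1 → I.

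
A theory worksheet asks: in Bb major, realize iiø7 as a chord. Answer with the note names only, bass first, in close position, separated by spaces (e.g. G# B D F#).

iiø7 is the half-diminished supertonic seventh, borrowed from the parallel minor. In Bb major that root is C.
So the chord is C-Eb-Gb-Bb.

C Eb Gb Bb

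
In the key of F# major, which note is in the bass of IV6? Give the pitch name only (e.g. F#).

IV in F# major has root B; the chord is B-D#-F#.
The figure 6 means first inversion — the third is in the bass.

D#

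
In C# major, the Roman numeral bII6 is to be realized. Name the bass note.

F#

bII in C# major has root D; the chord is D-F#-A.
The figure 6 means first inversion — the third is in the bass.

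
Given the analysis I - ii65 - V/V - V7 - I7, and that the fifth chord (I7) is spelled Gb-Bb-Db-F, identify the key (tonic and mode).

Gb major

The chord Gbmaj7 is a major seventh chord rooted on Gb; its label is I7.
If Gb is scale degree 1 and the mode makes that degree carry a major seventh chord, the tonic is Gb and the mode is major.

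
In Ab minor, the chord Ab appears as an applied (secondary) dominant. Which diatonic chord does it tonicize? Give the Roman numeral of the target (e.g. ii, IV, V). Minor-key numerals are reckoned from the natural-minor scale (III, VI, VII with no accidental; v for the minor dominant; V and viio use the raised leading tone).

The chord is a major triad on Ab.
A dominant resolves down a perfect fifth: Ab → Db. In Ab minor, Db is scale degree 4, i.e. iv.

iv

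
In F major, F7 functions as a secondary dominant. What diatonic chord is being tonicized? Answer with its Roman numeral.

IV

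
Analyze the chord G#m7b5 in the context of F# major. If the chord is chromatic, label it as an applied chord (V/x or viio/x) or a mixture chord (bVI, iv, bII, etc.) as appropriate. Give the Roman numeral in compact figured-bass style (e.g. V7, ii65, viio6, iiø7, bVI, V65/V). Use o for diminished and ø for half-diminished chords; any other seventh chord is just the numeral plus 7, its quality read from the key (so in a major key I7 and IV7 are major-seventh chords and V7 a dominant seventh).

iiø7

The pitches G#-B-D-F# form a half-diminished seventh chord rooted on G#.
G# is the second degree of F# major. This is the half-diminished supertonic seventh, borrowed from the parallel minor.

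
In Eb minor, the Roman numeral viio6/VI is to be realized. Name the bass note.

The applied chord viio6/VI is rooted on Bb: Bb-Db-Fb.
The figure 6 means first inversion — the third is in the bass.

Db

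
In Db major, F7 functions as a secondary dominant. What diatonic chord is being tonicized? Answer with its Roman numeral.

vi

The chord is a dominant seventh chord on F.
A dominant resolves down a perfect fifth: F → Bb. In Db major, Bb is scale degree 6, i.e. vi.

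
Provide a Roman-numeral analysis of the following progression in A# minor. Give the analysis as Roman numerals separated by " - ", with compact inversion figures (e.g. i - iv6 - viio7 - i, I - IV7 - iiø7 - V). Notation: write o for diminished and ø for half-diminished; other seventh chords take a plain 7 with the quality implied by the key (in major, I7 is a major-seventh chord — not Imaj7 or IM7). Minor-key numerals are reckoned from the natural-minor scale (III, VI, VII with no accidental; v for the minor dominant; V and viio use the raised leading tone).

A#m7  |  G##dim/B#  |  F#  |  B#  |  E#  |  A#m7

A#m7 has root A#, degree 1 in A# minor, so i7.
G##dim/B#: root G## is the leading tone; diminished triad there is viio6.
F#: root F# is the submediant; major triad there is VI.
B# is the secondary dominant of V (major triad on B#): V/V.
E#: major triad on E# = scale degree 5 → V.
A#m7: minor seventh chord on A# = scale degree 1 → i7.

i7 - viio6 - VI - V/V - V - i7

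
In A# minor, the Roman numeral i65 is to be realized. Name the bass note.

C#

i in A# minor has root A#; the chord is A#-C#-E#-G#.
The figure 65 means first inversion — the third is in the bass.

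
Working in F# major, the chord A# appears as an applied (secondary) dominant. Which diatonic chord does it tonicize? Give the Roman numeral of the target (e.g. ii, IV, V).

vi

The chord is a major triad on A#.
A dominant resolves down a perfect fifth: A# → D#. In F# major, D# is scale degree 6, i.e. vi.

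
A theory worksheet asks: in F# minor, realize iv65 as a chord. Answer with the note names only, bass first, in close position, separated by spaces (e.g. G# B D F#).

D F# A B

In F# minor, scale degree 4 is B, and the diatonic chord built there is a minor seventh chord.
That chord is spelled B-D-F#-A.
With the 65 figure the chord is in first inversion; from the bass D upward in close position it reads D-F#-A-B.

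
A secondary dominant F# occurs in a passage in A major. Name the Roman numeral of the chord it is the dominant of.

ii

The chord is a major triad on F#.
A dominant resolves down a perfect fifth: F# → B. In A major, B is scale degree 2, i.e. ii.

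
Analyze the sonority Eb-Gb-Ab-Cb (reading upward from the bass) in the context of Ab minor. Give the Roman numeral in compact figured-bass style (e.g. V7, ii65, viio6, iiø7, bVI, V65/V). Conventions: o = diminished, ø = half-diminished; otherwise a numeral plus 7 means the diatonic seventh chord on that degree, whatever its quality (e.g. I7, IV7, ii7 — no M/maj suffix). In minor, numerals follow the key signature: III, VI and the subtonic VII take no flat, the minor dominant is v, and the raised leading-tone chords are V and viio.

i43

Stacked in thirds the chord is Ab-Cb-Eb-Gb: a minor seventh chord on Ab.
In Ab minor, Ab is the tonic; the diatonic minor seventh chord there is i7.
With Eb in the bass the chord is in second inversion, so the figured bass is 43.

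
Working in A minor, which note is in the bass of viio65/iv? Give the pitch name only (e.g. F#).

E

The applied chord viio65/iv is rooted on C#: C#-E-G-Bb.
The figure 65 means first inversion — the third is in the bass.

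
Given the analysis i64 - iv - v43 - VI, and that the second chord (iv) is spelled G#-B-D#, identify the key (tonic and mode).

The anchor chord is a minor triad on G#, labeled iv.
Counting down 3 scale steps from G# places the tonic on D#; a minor triad on degree 4 is diatonic only in minor.

D# minor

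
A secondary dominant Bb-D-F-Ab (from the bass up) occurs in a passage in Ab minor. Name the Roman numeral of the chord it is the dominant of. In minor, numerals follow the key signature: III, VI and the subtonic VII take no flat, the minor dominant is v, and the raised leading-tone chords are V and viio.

V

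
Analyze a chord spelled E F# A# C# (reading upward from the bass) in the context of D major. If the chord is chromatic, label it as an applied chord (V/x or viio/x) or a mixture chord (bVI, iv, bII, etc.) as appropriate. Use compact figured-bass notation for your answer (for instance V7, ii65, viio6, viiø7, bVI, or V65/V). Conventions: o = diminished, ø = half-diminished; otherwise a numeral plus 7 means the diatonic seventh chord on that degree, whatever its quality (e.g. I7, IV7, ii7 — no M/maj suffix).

The pitches F#-A#-C#-E form a dominant seventh chord rooted on F#.
F# is not a diatonic chord root with this quality in D major, but it lies a perfect fifth above B (vi), so the chord functions as an applied dominant of vi.
With E in the bass the chord is in third inversion, so the figured bass is 42.

V42/vi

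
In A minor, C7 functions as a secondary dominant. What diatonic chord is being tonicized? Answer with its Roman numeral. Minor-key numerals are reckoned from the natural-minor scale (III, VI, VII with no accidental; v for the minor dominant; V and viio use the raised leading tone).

VI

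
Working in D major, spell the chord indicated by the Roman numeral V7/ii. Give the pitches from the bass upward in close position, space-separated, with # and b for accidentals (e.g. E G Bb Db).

B D# F# A

The slash means an applied dominant: we want the dominant of ii. In D major, ii is E minor, and its dominant is built on B.
Building a dominant seventh chord on B gives B-D#-F#-A.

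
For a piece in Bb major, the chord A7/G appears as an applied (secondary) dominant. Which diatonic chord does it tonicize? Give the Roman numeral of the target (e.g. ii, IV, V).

iii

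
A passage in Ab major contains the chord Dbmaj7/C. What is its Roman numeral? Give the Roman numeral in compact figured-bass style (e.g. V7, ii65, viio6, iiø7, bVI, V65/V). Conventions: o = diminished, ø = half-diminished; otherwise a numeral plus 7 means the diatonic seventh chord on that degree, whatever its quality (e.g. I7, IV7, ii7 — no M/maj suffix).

Stacked in thirds the chord is Db-F-Ab-C: a major seventh chord on Db.
In Ab major, Db is the subdominant; the diatonic major seventh chord there is IV7.
With C in the bass the chord is in third inversion, so the figured bass is 42.

IV42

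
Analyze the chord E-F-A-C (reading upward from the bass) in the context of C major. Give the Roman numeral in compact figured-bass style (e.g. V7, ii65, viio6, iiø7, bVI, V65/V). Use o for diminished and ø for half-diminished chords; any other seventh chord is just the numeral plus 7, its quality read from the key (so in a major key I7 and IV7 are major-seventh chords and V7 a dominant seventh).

IV42

Stacked in thirds the chord is F-A-C-E: a major seventh chord on F.
In C major, F is the subdominant; the diatonic major seventh chord there is IV7.
With E in the bass the chord is in third inversion, so the figured bass is 42.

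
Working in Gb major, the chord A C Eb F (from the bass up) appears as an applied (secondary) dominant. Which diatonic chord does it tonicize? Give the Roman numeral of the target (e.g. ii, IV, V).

iii

The chord is a dominant seventh chord on F.
A dominant resolves down a perfect fifth: F → Bb. In Gb major, Bb is scale degree 3, i.e. iii.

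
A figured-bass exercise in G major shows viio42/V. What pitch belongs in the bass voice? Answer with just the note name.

The applied chord viio42/V is rooted on C#: C#-E-G-Bb.
The figure 42 means third inversion — the seventh is in the bass.

Bb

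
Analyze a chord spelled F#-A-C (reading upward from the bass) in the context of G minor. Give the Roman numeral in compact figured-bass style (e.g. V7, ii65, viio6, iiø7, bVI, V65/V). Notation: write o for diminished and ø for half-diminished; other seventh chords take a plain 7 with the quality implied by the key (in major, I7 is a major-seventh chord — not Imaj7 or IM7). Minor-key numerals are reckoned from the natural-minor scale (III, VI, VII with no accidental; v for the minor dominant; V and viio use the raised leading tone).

viio

Stacked in thirds the chord is F#-A-C: a diminished triad on F#.
F# is scale degree 7 in G minor, and a diminished triad on that degree is written viio.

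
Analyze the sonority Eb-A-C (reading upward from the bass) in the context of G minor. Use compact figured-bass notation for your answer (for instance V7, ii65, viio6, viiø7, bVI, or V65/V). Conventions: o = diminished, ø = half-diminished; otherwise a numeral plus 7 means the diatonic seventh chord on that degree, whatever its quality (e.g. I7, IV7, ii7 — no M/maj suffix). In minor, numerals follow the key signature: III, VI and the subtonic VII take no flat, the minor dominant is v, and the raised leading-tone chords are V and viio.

iio64

Stacked in thirds the chord is A-C-Eb: a diminished triad on A.
A is scale degree 2 in G minor, and a diminished triad on that degree is written iio.
With Eb in the bass the chord is in second inversion, so the figured bass is 64.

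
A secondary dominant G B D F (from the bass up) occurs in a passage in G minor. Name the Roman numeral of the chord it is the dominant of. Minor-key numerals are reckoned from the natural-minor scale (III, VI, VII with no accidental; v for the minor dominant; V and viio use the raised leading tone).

iv

The chord is a dominant seventh chord on G.
A dominant resolves down a perfect fifth: G → C. In G minor, C is scale degree 4, i.e. iv.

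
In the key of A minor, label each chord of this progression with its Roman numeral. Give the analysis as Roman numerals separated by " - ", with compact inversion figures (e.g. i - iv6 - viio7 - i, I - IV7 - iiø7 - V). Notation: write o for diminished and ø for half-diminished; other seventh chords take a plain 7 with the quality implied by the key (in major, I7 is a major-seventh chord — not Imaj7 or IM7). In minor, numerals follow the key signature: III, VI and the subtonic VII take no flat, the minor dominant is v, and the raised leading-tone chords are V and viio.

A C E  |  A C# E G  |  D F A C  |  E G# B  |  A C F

i - V7/iv - iv7 - V - VI6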